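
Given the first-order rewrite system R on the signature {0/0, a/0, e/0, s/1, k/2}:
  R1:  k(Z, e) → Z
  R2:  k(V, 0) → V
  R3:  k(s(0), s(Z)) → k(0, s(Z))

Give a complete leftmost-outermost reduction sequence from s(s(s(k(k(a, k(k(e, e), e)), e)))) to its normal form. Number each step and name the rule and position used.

s(s(s(a)))

1. s(s(s(k(k(a, k(k(e, e), e)), e))))  →  s(s(s(k(a, k(k(e, e), e)))))   [R1 at 1.1.1]
2. s(s(s(k(a, k(k(e, e), e)))))  →  s(s(s(k(a, k(e, e)))))   [R1 at 1.1.1.2]
3. s(s(s(k(a, k(e, e)))))  →  s(s(s(k(a, e))))   [R1 at 1.1.1.2]
4. s(s(s(k(a, e))))  →  s(s(s(a)))   [R1 at 1.1.1]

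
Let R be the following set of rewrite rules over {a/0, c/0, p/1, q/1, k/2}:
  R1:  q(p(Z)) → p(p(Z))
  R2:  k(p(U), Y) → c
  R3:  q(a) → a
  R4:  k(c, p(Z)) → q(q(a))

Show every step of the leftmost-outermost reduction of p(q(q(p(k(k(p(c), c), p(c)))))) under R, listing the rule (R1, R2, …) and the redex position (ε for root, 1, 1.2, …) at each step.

1. p(q(q(p(k(k(p(c), c), p(c))))))  →  p(q(p(p(k(k(p(c), c), p(c))))))   [R1 at 1.1]
2. p(q(p(p(k(k(p(c), c), p(c))))))  →  p(p(p(p(k(k(p(c), c), p(c))))))   [R1 at 1]
3. p(p(p(p(k(k(p(c), c), p(c))))))  →  p(p(p(p(k(c, p(c))))))   [R2 at 1.1.1.1.1]
4. p(p(p(p(k(c, p(c))))))  →  p(p(p(p(q(q(a))))))   [R4 at 1.1.1.1]
5. p(p(p(p(q(q(a))))))  →  p(p(p(p(q(a)))))   [R3 at 1.1.1.1.1]
6. p(p(p(p(q(a)))))  →  p(p(p(p(a))))   [R3 at 1.1.1.1]

p(p(p(p(a))))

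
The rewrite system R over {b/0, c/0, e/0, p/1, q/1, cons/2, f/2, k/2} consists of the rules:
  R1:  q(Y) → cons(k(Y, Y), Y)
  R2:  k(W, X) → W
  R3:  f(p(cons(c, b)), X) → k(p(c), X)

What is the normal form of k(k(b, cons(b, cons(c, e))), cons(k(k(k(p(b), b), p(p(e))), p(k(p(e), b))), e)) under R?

1. k(k(b, cons(b, cons(c, e))), cons(k(k(k(p(b), b), p(p(e))), p(k(p(e), b))), e))  →  k(b, cons(b, cons(c, e)))   [R2 at ε]
2. k(b, cons(b, cons(c, e)))  →  b   [R2 at ε]

b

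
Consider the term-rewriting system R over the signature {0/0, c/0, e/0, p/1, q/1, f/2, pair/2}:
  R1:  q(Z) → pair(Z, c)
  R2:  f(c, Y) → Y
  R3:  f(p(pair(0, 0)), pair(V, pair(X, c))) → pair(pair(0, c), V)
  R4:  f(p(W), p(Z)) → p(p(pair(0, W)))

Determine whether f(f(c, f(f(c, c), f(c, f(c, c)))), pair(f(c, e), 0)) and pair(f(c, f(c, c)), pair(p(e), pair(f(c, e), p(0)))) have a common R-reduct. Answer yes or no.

Reduce t₁ = f(f(c, f(f(c, c), f(c, f(c, c)))), pair(f(c, e), 0)):
1. f(f(c, f(f(c, c), f(c, f(c, c)))), pair(f(c, e), 0))  →  f(f(f(c, c), f(c, f(c, c))), pair(f(c, e), 0))   [R2 at 1]
2. f(f(f(c, c), f(c, f(c, c))), pair(f(c, e), 0))  →  f(f(c, f(c, f(c, c))), pair(f(c, e), 0))   [R2 at 1.1]
3. f(f(c, f(c, f(c, c))), pair(f(c, e), 0))  →  f(f(c, f(c, c)), pair(f(c, e), 0))   [R2 at 1]
4. f(f(c, f(c, c)), pair(f(c, e), 0))  →  f(f(c, c), pair(f(c, e), 0))   [R2 at 1]
5. f(f(c, c), pair(f(c, e), 0))  →  f(c, pair(f(c, e), 0))   [R2 at 1]
6. f(c, pair(f(c, e), 0))  →  pair(f(c, e), 0)   [R2 at ε]
7. pair(f(c, e), 0)  →  pair(e, 0)   [R2 at 1]

Reduce t₂ = pair(f(c, f(c, c)), pair(p(e), pair(f(c, e), p(0)))):
1. pair(f(c, f(c, c)), pair(p(e), pair(f(c, e), p(0))))  →  pair(f(c, c), pair(p(e), pair(f(c, e), p(0))))   [R2 at 1]
2. pair(f(c, c), pair(p(e), pair(f(c, e), p(0))))  →  pair(c, pair(p(e), pair(f(c, e), p(0))))   [R2 at 1]
3. pair(c, pair(p(e), pair(f(c, e), p(0))))  →  pair(c, pair(p(e), pair(e, p(0))))   [R2 at 2.2.1]

no — NF(t₁) = pair(e, 0), NF(t₂) = pair(c, pair(p(e), pair(e, p(0))))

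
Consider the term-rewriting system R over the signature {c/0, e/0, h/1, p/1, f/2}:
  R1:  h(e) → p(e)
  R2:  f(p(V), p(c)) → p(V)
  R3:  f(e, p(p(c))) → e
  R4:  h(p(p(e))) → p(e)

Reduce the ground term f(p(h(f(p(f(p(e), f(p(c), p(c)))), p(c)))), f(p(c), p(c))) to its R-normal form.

1. f(p(h(f(p(f(p(e), f(p(c), p(c)))), p(c)))), f(p(c), p(c)))  →  f(p(h(p(f(p(e), f(p(c), p(c)))))), f(p(c), p(c)))   [R2 at 1.1.1]
2. f(p(h(p(f(p(e), f(p(c), p(c)))))), f(p(c), p(c)))  →  f(p(h(p(f(p(e), p(c))))), f(p(c), p(c)))   [R2 at 1.1.1.1.2]
3. f(p(h(p(f(p(e), p(c))))), f(p(c), p(c)))  →  f(p(h(p(p(e)))), f(p(c), p(c)))   [R2 at 1.1.1.1]
4. f(p(h(p(p(e)))), f(p(c), p(c)))  →  f(p(p(e)), f(p(c), p(c)))   [R4 at 1.1]
5. f(p(p(e)), f(p(c), p(c)))  →  f(p(p(e)), p(c))   [R2 at 2]
6. f(p(p(e)), p(c))  →  p(p(e))   [R2 at ε]

p(p(e))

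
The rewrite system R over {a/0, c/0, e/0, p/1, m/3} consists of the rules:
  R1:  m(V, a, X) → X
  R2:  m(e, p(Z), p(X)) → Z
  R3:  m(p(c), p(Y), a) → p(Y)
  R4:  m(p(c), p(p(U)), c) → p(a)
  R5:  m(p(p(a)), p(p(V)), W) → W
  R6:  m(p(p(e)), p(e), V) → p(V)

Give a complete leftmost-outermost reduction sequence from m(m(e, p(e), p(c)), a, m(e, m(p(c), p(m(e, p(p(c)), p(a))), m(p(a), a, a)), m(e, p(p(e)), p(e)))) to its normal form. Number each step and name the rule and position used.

p(c)

1. m(m(e, p(e), p(c)), a, m(e, m(p(c), p(m(e, p(p(c)), p(a))), m(p(a), a, a)), m(e, p(p(e)), p(e))))  →  m(e, m(p(c), p(m(e, p(p(c)), p(a))), m(p(a), a, a)), m(e, p(p(e)), p(e)))   [R1 at ε]
2. m(e, m(p(c), p(m(e, p(p(c)), p(a))), m(p(a), a, a)), m(e, p(p(e)), p(e)))  →  m(e, m(p(c), p(p(c)), m(p(a), a, a)), m(e, p(p(e)), p(e)))   [R2 at 2.2.1]
3. m(e, m(p(c), p(p(c)), m(p(a), a, a)), m(e, p(p(e)), p(e)))  →  m(e, m(p(c), p(p(c)), a), m(e, p(p(e)), p(e)))   [R1 at 2.3]
4. m(e, m(p(c), p(p(c)), a), m(e, p(p(e)), p(e)))  →  m(e, p(p(c)), m(e, p(p(e)), p(e)))   [R3 at 2]
5. m(e, p(p(c)), m(e, p(p(e)), p(e)))  →  m(e, p(p(c)), p(e))   [R2 at 3]
6. m(e, p(p(c)), p(e))  →  p(c)   [R2 at ε]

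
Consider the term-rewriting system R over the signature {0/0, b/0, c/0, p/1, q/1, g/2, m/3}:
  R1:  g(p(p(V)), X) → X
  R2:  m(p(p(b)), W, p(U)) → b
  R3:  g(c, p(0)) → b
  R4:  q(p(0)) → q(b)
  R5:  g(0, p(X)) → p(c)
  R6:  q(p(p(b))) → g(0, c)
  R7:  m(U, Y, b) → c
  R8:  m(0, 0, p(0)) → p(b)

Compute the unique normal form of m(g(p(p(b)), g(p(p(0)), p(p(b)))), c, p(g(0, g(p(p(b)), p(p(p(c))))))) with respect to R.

b

1. m(g(p(p(b)), g(p(p(0)), p(p(b)))), c, p(g(0, g(p(p(b)), p(p(p(c)))))))  →  m(g(p(p(0)), p(p(b))), c, p(g(0, g(p(p(b)), p(p(p(c)))))))   [R1 at 1]
2. m(g(p(p(0)), p(p(b))), c, p(g(0, g(p(p(b)), p(p(p(c)))))))  →  m(p(p(b)), c, p(g(0, g(p(p(b)), p(p(p(c)))))))   [R1 at 1]
3. m(p(p(b)), c, p(g(0, g(p(p(b)), p(p(p(c)))))))  →  b   [R2 at ε]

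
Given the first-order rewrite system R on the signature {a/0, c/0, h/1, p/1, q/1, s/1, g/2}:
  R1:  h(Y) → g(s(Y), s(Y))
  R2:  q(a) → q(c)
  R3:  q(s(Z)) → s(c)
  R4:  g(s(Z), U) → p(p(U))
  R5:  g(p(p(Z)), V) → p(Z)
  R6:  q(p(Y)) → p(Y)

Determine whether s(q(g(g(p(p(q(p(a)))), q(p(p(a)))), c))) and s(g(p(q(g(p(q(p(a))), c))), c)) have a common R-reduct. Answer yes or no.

yes — NF(t₁) = s(p(a)), NF(t₂) = s(p(a))

Reduce t₁ = s(q(g(g(p(p(q(p(a)))), q(p(p(a)))), c))):
1. s(q(g(g(p(p(q(p(a)))), q(p(p(a)))), c)))  →  s(q(g(p(q(p(a))), c)))   [R5 at 1.1.1]
2. s(q(g(p(q(p(a))), c)))  →  s(q(g(p(p(a)), c)))   [R6 at 1.1.1.1]
3. s(q(g(p(p(a)), c)))  →  s(q(p(a)))   [R5 at 1.1]
4. s(q(p(a)))  →  s(p(a))   [R6 at 1]

Reduce t₂ = s(g(p(q(g(p(q(p(a))), c))), c)):
1. s(g(p(q(g(p(q(p(a))), c))), c))  →  s(g(p(q(g(p(p(a)), c))), c))   [R6 at 1.1.1.1.1.1]
2. s(g(p(q(g(p(p(a)), c))), c))  →  s(g(p(q(p(a))), c))   [R5 at 1.1.1.1]
3. s(g(p(q(p(a))), c))  →  s(g(p(p(a)), c))   [R6 at 1.1.1]
4. s(g(p(p(a)), c))  →  s(p(a))   [R5 at 1]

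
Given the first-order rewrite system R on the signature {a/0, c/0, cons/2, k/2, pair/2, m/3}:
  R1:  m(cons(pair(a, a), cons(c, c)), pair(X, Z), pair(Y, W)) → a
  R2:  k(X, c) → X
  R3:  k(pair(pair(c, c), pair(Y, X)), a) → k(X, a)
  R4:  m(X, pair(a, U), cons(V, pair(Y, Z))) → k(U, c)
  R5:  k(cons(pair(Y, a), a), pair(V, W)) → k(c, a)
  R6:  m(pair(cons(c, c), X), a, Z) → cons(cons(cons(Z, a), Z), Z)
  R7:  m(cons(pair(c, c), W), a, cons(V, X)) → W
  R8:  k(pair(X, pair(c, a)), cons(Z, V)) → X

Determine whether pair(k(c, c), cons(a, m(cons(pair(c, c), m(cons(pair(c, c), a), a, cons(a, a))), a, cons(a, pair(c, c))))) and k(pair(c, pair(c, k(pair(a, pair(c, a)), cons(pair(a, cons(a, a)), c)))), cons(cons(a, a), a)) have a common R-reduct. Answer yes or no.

no — NF(t₁) = pair(c, cons(a, a)), NF(t₂) = c

Reduce t₁ = pair(k(c, c), cons(a, m(cons(pair(c, c), m(cons(pair(c, c), a), a, cons(a, a))), a, cons(a, pair(c, c))))):
1. pair(k(c, c), cons(a, m(cons(pair(c, c), m(cons(pair(c, c), a), a, cons(a, a))), a, cons(a, pair(c, c)))))  →  pair(c, cons(a, m(cons(pair(c, c), m(cons(pair(c, c), a), a, cons(a, a))), a, cons(a, pair(c, c)))))   [R2 at 1]
2. pair(c, cons(a, m(cons(pair(c, c), m(cons(pair(c, c), a), a, cons(a, a))), a, cons(a, pair(c, c)))))  →  pair(c, cons(a, m(cons(pair(c, c), a), a, cons(a, a))))   [R7 at 2.2]
3. pair(c, cons(a, m(cons(pair(c, c), a), a, cons(a, a))))  →  pair(c, cons(a, a))   [R7 at 2.2]

Reduce t₂ = k(pair(c, pair(c, k(pair(a, pair(c, a)), cons(pair(a, cons(a, a)), c)))), cons(cons(a, a), a)):
1. k(pair(c, pair(c, k(pair(a, pair(c, a)), cons(pair(a, cons(a, a)), c)))), cons(cons(a, a), a))  →  k(pair(c, pair(c, a)), cons(cons(a, a), a))   [R8 at 1.2.2]
2. k(pair(c, pair(c, a)), cons(cons(a, a), a))  →  c   [R8 at ε]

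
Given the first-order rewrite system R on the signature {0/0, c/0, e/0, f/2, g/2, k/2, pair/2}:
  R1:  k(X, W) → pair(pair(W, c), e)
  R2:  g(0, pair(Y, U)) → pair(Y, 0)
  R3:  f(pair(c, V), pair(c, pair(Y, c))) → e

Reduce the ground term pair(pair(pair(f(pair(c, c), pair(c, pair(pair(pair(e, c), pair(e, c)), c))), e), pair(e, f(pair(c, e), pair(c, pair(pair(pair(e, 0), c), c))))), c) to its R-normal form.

pair(pair(pair(e, e), pair(e, e)), c)

1. pair(pair(pair(f(pair(c, c), pair(c, pair(pair(pair(e, c), pair(e, c)), c))), e), pair(e, f(pair(c, e), pair(c, pair(pair(pair(e, 0), c), c))))), c)  →  pair(pair(pair(e, e), pair(e, f(pair(c, e), pair(c, pair(pair(pair(e, 0), c), c))))), c)   [R3 at 1.1.1]
2. pair(pair(pair(e, e), pair(e, f(pair(c, e), pair(c, pair(pair(pair(e, 0), c), c))))), c)  →  pair(pair(pair(e, e), pair(e, e)), c)   [R3 at 1.2.2]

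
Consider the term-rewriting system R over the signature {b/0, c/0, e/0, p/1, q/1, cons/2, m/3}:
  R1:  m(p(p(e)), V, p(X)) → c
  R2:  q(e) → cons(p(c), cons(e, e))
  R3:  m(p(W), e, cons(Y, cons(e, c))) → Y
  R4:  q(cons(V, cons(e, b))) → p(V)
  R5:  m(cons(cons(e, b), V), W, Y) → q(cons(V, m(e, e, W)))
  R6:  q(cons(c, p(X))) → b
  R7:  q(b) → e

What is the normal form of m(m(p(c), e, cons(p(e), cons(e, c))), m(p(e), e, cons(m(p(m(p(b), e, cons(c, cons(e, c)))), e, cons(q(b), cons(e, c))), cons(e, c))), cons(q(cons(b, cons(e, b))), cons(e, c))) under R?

1. m(m(p(c), e, cons(p(e), cons(e, c))), m(p(e), e, cons(m(p(m(p(b), e, cons(c, cons(e, c)))), e, cons(q(b), cons(e, c))), cons(e, c))), cons(q(cons(b, cons(e, b))), cons(e, c)))  →  m(p(e), m(p(e), e, cons(m(p(m(p(b), e, cons(c, cons(e, c)))), e, cons(q(b), cons(e, c))), cons(e, c))), cons(q(cons(b, cons(e, b))), cons(e, c)))   [R3 at 1]
2. m(p(e), m(p(e), e, cons(m(p(m(p(b), e, cons(c, cons(e, c)))), e, cons(q(b), cons(e, c))), cons(e, c))), cons(q(cons(b, cons(e, b))), cons(e, c)))  →  m(p(e), m(p(m(p(b), e, cons(c, cons(e, c)))), e, cons(q(b), cons(e, c))), cons(q(cons(b, cons(e, b))), cons(e, c)))   [R3 at 2]
3. m(p(e), m(p(m(p(b), e, cons(c, cons(e, c)))), e, cons(q(b), cons(e, c))), cons(q(cons(b, cons(e, b))), cons(e, c)))  →  m(p(e), q(b), cons(q(cons(b, cons(e, b))), cons(e, c)))   [R3 at 2]
4. m(p(e), q(b), cons(q(cons(b, cons(e, b))), cons(e, c)))  →  m(p(e), e, cons(q(cons(b, cons(e, b))), cons(e, c)))   [R7 at 2]
5. m(p(e), e, cons(q(cons(b, cons(e, b))), cons(e, c)))  →  q(cons(b, cons(e, b)))   [R3 at ε]
6. q(cons(b, cons(e, b)))  →  p(b)   [R4 at ε]

p(b)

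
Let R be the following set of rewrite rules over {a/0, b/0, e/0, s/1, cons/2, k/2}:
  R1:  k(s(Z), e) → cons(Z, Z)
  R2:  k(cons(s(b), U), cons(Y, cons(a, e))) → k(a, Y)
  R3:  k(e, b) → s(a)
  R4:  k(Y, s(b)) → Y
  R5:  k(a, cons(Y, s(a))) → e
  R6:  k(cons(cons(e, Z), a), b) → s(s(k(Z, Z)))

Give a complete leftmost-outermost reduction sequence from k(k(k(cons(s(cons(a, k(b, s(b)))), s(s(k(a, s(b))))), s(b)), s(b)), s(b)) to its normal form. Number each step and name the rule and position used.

cons(s(cons(a, b)), s(s(a)))

1. k(k(k(cons(s(cons(a, k(b, s(b)))), s(s(k(a, s(b))))), s(b)), s(b)), s(b))  →  k(k(cons(s(cons(a, k(b, s(b)))), s(s(k(a, s(b))))), s(b)), s(b))   [R4 at ε]
2. k(k(cons(s(cons(a, k(b, s(b)))), s(s(k(a, s(b))))), s(b)), s(b))  →  k(cons(s(cons(a, k(b, s(b)))), s(s(k(a, s(b))))), s(b))   [R4 at ε]
3. k(cons(s(cons(a, k(b, s(b)))), s(s(k(a, s(b))))), s(b))  →  cons(s(cons(a, k(b, s(b)))), s(s(k(a, s(b)))))   [R4 at ε]
4. cons(s(cons(a, k(b, s(b)))), s(s(k(a, s(b)))))  →  cons(s(cons(a, b)), s(s(k(a, s(b)))))   [R4 at 1.1.2]
5. cons(s(cons(a, b)), s(s(k(a, s(b)))))  →  cons(s(cons(a, b)), s(s(a)))   [R4 at 2.1.1]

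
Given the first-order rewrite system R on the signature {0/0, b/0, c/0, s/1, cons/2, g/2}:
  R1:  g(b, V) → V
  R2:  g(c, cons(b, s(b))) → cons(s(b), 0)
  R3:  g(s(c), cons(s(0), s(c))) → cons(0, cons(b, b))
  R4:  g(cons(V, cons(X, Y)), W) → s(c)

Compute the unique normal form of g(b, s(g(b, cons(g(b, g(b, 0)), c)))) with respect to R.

s(cons(0, c))

1. g(b, s(g(b, cons(g(b, g(b, 0)), c))))  →  s(g(b, cons(g(b, g(b, 0)), c)))   [R1 at ε]
2. s(g(b, cons(g(b, g(b, 0)), c)))  →  s(cons(g(b, g(b, 0)), c))   [R1 at 1]
3. s(cons(g(b, g(b, 0)), c))  →  s(cons(g(b, 0), c))   [R1 at 1.1]
4. s(cons(g(b, 0), c))  →  s(cons(0, c))   [R1 at 1.1]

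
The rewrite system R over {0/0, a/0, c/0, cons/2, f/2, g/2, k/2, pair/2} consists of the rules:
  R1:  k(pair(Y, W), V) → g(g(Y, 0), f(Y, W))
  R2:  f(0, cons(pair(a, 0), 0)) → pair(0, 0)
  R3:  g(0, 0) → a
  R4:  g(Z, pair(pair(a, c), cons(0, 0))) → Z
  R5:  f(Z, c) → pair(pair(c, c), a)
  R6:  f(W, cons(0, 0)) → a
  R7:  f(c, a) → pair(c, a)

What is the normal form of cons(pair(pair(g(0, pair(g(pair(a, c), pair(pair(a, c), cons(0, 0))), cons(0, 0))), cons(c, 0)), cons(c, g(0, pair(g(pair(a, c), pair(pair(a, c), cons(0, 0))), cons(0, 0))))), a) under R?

cons(pair(pair(0, cons(c, 0)), cons(c, 0)), a)

1. cons(pair(pair(g(0, pair(g(pair(a, c), pair(pair(a, c), cons(0, 0))), cons(0, 0))), cons(c, 0)), cons(c, g(0, pair(g(pair(a, c), pair(pair(a, c), cons(0, 0))), cons(0, 0))))), a)  →  cons(pair(pair(g(0, pair(pair(a, c), cons(0, 0))), cons(c, 0)), cons(c, g(0, pair(g(pair(a, c), pair(pair(a, c), cons(0, 0))), cons(0, 0))))), a)   [R4 at 1.1.1.2.1]
2. cons(pair(pair(g(0, pair(pair(a, c), cons(0, 0))), cons(c, 0)), cons(c, g(0, pair(g(pair(a, c), pair(pair(a, c), cons(0, 0))), cons(0, 0))))), a)  →  cons(pair(pair(0, cons(c, 0)), cons(c, g(0, pair(g(pair(a, c), pair(pair(a, c), cons(0, 0))), cons(0, 0))))), a)   [R4 at 1.1.1]
3. cons(pair(pair(0, cons(c, 0)), cons(c, g(0, pair(g(pair(a, c), pair(pair(a, c), cons(0, 0))), cons(0, 0))))), a)  →  cons(pair(pair(0, cons(c, 0)), cons(c, g(0, pair(pair(a, c), cons(0, 0))))), a)   [R4 at 1.2.2.2.1]
4. cons(pair(pair(0, cons(c, 0)), cons(c, g(0, pair(pair(a, c), cons(0, 0))))), a)  →  cons(pair(pair(0, cons(c, 0)), cons(c, 0)), a)   [R4 at 1.2.2]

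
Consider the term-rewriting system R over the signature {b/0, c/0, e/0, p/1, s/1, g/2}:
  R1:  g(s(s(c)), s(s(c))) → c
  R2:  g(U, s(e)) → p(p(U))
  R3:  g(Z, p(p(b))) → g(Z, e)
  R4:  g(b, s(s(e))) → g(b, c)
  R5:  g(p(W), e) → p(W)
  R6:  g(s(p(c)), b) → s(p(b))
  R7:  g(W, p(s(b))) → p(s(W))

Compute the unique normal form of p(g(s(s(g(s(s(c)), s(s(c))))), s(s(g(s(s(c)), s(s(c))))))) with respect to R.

1. p(g(s(s(g(s(s(c)), s(s(c))))), s(s(g(s(s(c)), s(s(c)))))))  →  p(g(s(s(c)), s(s(g(s(s(c)), s(s(c)))))))   [R1 at 1.1.1.1]
2. p(g(s(s(c)), s(s(g(s(s(c)), s(s(c)))))))  →  p(g(s(s(c)), s(s(c))))   [R1 at 1.2.1.1]
3. p(g(s(s(c)), s(s(c))))  →  p(c)   [R1 at 1]

p(c)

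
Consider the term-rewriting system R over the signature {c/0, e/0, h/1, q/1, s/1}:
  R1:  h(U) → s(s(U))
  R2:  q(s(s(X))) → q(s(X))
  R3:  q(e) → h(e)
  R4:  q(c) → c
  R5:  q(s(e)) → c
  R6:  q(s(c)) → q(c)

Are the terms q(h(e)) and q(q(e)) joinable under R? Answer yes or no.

Reduce t₁ = q(h(e)):
1. q(h(e))  →  q(s(s(e)))   [R1 at 1]
2. q(s(s(e)))  →  q(s(e))   [R2 at ε]
3. q(s(e))  →  c   [R5 at ε]

Reduce t₂ = q(q(e)):
1. q(q(e))  →  q(h(e))   [R3 at 1]
2. q(h(e))  →  q(s(s(e)))   [R1 at 1]
3. q(s(s(e)))  →  q(s(e))   [R2 at ε]
4. q(s(e))  →  c   [R5 at ε]

yes — NF(t₁) = c, NF(t₂) = c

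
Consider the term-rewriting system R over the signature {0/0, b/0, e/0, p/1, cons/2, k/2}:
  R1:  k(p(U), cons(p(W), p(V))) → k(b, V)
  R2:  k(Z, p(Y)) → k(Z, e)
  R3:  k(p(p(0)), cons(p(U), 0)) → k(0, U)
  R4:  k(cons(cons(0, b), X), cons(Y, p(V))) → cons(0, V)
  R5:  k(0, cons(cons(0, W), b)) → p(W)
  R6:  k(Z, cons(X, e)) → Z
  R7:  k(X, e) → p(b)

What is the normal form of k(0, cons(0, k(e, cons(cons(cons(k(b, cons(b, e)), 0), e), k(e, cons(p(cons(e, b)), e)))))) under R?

1. k(0, cons(0, k(e, cons(cons(cons(k(b, cons(b, e)), 0), e), k(e, cons(p(cons(e, b)), e))))))  →  k(0, cons(0, k(e, cons(cons(cons(b, 0), e), k(e, cons(p(cons(e, b)), e))))))   [R6 at 2.2.2.1.1.1]
2. k(0, cons(0, k(e, cons(cons(cons(b, 0), e), k(e, cons(p(cons(e, b)), e))))))  →  k(0, cons(0, k(e, cons(cons(cons(b, 0), e), e))))   [R6 at 2.2.2.2]
3. k(0, cons(0, k(e, cons(cons(cons(b, 0), e), e))))  →  k(0, cons(0, e))   [R6 at 2.2]
4. k(0, cons(0, e))  →  0   [R6 at ε]

0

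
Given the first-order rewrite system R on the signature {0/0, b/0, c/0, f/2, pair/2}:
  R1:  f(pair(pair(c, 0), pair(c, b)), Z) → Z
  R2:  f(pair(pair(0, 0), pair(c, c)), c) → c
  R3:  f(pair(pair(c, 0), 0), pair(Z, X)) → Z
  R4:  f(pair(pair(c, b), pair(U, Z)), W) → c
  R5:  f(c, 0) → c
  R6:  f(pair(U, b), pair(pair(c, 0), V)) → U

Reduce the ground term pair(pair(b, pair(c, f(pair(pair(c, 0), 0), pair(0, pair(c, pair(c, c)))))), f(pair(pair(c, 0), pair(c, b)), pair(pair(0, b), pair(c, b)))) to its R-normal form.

pair(pair(b, pair(c, 0)), pair(pair(0, b), pair(c, b)))

1. pair(pair(b, pair(c, f(pair(pair(c, 0), 0), pair(0, pair(c, pair(c, c)))))), f(pair(pair(c, 0), pair(c, b)), pair(pair(0, b), pair(c, b))))  →  pair(pair(b, pair(c, 0)), f(pair(pair(c, 0), pair(c, b)), pair(pair(0, b), pair(c, b))))   [R3 at 1.2.2]
2. pair(pair(b, pair(c, 0)), f(pair(pair(c, 0), pair(c, b)), pair(pair(0, b), pair(c, b))))  →  pair(pair(b, pair(c, 0)), pair(pair(0, b), pair(c, b)))   [R1 at 2]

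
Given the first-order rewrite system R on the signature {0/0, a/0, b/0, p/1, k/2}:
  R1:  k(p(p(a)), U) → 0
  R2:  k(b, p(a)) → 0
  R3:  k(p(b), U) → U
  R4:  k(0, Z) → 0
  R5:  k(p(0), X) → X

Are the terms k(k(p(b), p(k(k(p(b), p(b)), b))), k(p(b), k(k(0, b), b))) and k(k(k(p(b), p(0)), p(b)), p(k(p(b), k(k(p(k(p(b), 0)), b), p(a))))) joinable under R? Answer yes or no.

no — NF(t₁) = 0, NF(t₂) = p(0)

Reduce t₁ = k(k(p(b), p(k(k(p(b), p(b)), b))), k(p(b), k(k(0, b), b))):
1. k(k(p(b), p(k(k(p(b), p(b)), b))), k(p(b), k(k(0, b), b)))  →  k(p(k(k(p(b), p(b)), b)), k(p(b), k(k(0, b), b)))   [R3 at 1]
2. k(p(k(k(p(b), p(b)), b)), k(p(b), k(k(0, b), b)))  →  k(p(k(p(b), b)), k(p(b), k(k(0, b), b)))   [R3 at 1.1.1]
3. k(p(k(p(b), b)), k(p(b), k(k(0, b), b)))  →  k(p(b), k(p(b), k(k(0, b), b)))   [R3 at 1.1]
4. k(p(b), k(p(b), k(k(0, b), b)))  →  k(p(b), k(k(0, b), b))   [R3 at ε]
5. k(p(b), k(k(0, b), b))  →  k(k(0, b), b)   [R3 at ε]
6. k(k(0, b), b)  →  k(0, b)   [R4 at 1]
7. k(0, b)  →  0   [R4 at ε]

Reduce t₂ = k(k(k(p(b), p(0)), p(b)), p(k(p(b), k(k(p(k(p(b), 0)), b), p(a))))):
1. k(k(k(p(b), p(0)), p(b)), p(k(p(b), k(k(p(k(p(b), 0)), b), p(a)))))  →  k(k(p(0), p(b)), p(k(p(b), k(k(p(k(p(b), 0)), b), p(a)))))   [R3 at 1.1]
2. k(k(p(0), p(b)), p(k(p(b), k(k(p(k(p(b), 0)), b), p(a)))))  →  k(p(b), p(k(p(b), k(k(p(k(p(b), 0)), b), p(a)))))   [R5 at 1]
3. k(p(b), p(k(p(b), k(k(p(k(p(b), 0)), b), p(a)))))  →  p(k(p(b), k(k(p(k(p(b), 0)), b), p(a))))   [R3 at ε]
4. p(k(p(b), k(k(p(k(p(b), 0)), b), p(a))))  →  p(k(k(p(k(p(b), 0)), b), p(a)))   [R3 at 1]
5. p(k(k(p(k(p(b), 0)), b), p(a)))  →  p(k(k(p(0), b), p(a)))   [R3 at 1.1.1.1]
6. p(k(k(p(0), b), p(a)))  →  p(k(b, p(a)))   [R5 at 1.1]
7. p(k(b, p(a)))  →  p(0)   [R2 at 1]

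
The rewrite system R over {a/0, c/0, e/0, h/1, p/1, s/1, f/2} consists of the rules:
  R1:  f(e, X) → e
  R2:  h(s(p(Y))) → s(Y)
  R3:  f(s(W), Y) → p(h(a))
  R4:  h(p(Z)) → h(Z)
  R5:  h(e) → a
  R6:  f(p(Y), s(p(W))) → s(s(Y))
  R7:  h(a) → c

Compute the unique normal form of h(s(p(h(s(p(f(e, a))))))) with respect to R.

1. h(s(p(h(s(p(f(e, a)))))))  →  s(h(s(p(f(e, a)))))   [R2 at ε]
2. s(h(s(p(f(e, a)))))  →  s(s(f(e, a)))   [R2 at 1]
3. s(s(f(e, a)))  →  s(s(e))   [R1 at 1.1]

s(s(e))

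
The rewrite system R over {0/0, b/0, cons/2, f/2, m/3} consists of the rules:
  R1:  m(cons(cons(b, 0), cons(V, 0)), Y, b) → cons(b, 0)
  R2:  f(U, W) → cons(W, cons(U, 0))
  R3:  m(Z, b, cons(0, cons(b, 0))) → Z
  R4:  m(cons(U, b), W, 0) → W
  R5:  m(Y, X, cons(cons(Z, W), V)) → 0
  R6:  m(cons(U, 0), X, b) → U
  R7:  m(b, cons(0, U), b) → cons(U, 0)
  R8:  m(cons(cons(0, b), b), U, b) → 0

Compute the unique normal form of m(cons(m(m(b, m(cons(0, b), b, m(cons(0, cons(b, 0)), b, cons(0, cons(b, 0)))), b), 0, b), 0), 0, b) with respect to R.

1. m(cons(m(m(b, m(cons(0, b), b, m(cons(0, cons(b, 0)), b, cons(0, cons(b, 0)))), b), 0, b), 0), 0, b)  →  m(m(b, m(cons(0, b), b, m(cons(0, cons(b, 0)), b, cons(0, cons(b, 0)))), b), 0, b)   [R6 at ε]
2. m(m(b, m(cons(0, b), b, m(cons(0, cons(b, 0)), b, cons(0, cons(b, 0)))), b), 0, b)  →  m(m(b, m(cons(0, b), b, cons(0, cons(b, 0))), b), 0, b)   [R3 at 1.2.3]
3. m(m(b, m(cons(0, b), b, cons(0, cons(b, 0))), b), 0, b)  →  m(m(b, cons(0, b), b), 0, b)   [R3 at 1.2]
4. m(m(b, cons(0, b), b), 0, b)  →  m(cons(b, 0), 0, b)   [R7 at 1]
5. m(cons(b, 0), 0, b)  →  b   [R6 at ε]

b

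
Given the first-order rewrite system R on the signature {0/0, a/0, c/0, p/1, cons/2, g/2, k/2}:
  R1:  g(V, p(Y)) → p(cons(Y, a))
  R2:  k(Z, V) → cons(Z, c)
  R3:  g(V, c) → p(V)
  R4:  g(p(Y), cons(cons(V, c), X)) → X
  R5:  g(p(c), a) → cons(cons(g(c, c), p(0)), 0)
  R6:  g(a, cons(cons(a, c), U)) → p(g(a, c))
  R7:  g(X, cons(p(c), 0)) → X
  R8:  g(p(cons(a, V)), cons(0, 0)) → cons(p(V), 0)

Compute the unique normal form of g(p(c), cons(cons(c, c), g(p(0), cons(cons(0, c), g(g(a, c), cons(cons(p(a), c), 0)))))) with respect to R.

1. g(p(c), cons(cons(c, c), g(p(0), cons(cons(0, c), g(g(a, c), cons(cons(p(a), c), 0))))))  →  g(p(0), cons(cons(0, c), g(g(a, c), cons(cons(p(a), c), 0))))   [R4 at ε]
2. g(p(0), cons(cons(0, c), g(g(a, c), cons(cons(p(a), c), 0))))  →  g(g(a, c), cons(cons(p(a), c), 0))   [R4 at ε]
3. g(g(a, c), cons(cons(p(a), c), 0))  →  g(p(a), cons(cons(p(a), c), 0))   [R3 at 1]
4. g(p(a), cons(cons(p(a), c), 0))  →  0   [R4 at ε]

0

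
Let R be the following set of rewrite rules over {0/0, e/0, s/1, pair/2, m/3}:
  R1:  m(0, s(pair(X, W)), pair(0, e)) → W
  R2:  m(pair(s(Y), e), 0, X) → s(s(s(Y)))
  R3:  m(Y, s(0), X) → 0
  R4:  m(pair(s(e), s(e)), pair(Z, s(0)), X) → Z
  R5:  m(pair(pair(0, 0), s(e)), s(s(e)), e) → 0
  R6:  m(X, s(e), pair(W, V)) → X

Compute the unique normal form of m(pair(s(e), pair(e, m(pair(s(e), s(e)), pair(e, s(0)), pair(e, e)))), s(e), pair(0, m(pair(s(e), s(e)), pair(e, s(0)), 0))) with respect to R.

1. m(pair(s(e), pair(e, m(pair(s(e), s(e)), pair(e, s(0)), pair(e, e)))), s(e), pair(0, m(pair(s(e), s(e)), pair(e, s(0)), 0)))  →  pair(s(e), pair(e, m(pair(s(e), s(e)), pair(e, s(0)), pair(e, e))))   [R6 at ε]
2. pair(s(e), pair(e, m(pair(s(e), s(e)), pair(e, s(0)), pair(e, e))))  →  pair(s(e), pair(e, e))   [R4 at 2.2]

pair(s(e), pair(e, e))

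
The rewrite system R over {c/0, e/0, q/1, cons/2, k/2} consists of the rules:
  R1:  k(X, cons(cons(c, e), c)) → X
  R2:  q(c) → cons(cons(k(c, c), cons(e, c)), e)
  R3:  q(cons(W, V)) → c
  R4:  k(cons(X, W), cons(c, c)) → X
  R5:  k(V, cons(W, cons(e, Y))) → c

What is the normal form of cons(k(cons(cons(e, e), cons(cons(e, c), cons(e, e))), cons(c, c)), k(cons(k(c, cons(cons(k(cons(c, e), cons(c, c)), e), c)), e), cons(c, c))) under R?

cons(cons(e, e), c)

1. cons(k(cons(cons(e, e), cons(cons(e, c), cons(e, e))), cons(c, c)), k(cons(k(c, cons(cons(k(cons(c, e), cons(c, c)), e), c)), e), cons(c, c)))  →  cons(cons(e, e), k(cons(k(c, cons(cons(k(cons(c, e), cons(c, c)), e), c)), e), cons(c, c)))   [R4 at 1]
2. cons(cons(e, e), k(cons(k(c, cons(cons(k(cons(c, e), cons(c, c)), e), c)), e), cons(c, c)))  →  cons(cons(e, e), k(c, cons(cons(k(cons(c, e), cons(c, c)), e), c)))   [R4 at 2]
3. cons(cons(e, e), k(c, cons(cons(k(cons(c, e), cons(c, c)), e), c)))  →  cons(cons(e, e), k(c, cons(cons(c, e), c)))   [R4 at 2.2.1.1]
4. cons(cons(e, e), k(c, cons(cons(c, e), c)))  →  cons(cons(e, e), c)   [R1 at 2]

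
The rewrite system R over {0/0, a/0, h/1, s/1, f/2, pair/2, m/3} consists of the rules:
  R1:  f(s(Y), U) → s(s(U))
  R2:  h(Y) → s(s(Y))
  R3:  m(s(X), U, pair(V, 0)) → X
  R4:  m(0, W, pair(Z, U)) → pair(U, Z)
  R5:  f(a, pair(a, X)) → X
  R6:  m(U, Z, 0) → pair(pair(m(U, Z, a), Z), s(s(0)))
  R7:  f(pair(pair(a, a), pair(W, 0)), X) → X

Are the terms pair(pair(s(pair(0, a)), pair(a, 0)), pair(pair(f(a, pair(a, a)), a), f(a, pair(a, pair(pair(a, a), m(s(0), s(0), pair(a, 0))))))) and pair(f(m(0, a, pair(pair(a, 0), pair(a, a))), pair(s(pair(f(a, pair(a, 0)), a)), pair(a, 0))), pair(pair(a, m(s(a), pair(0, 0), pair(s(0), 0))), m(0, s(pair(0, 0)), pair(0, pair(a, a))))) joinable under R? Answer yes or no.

yes — NF(t₁) = pair(pair(s(pair(0, a)), pair(a, 0)), pair(pair(a, a), pair(pair(a, a), 0))), NF(t₂) = pair(pair(s(pair(0, a)), pair(a, 0)), pair(pair(a, a), pair(pair(a, a), 0)))

Reduce t₁ = pair(pair(s(pair(0, a)), pair(a, 0)), pair(pair(f(a, pair(a, a)), a), f(a, pair(a, pair(pair(a, a), m(s(0), s(0), pair(a, 0))))))):
1. pair(pair(s(pair(0, a)), pair(a, 0)), pair(pair(f(a, pair(a, a)), a), f(a, pair(a, pair(pair(a, a), m(s(0), s(0), pair(a, 0)))))))  →  pair(pair(s(pair(0, a)), pair(a, 0)), pair(pair(a, a), f(a, pair(a, pair(pair(a, a), m(s(0), s(0), pair(a, 0)))))))   [R5 at 2.1.1]
2. pair(pair(s(pair(0, a)), pair(a, 0)), pair(pair(a, a), f(a, pair(a, pair(pair(a, a), m(s(0), s(0), pair(a, 0)))))))  →  pair(pair(s(pair(0, a)), pair(a, 0)), pair(pair(a, a), pair(pair(a, a), m(s(0), s(0), pair(a, 0)))))   [R5 at 2.2]
3. pair(pair(s(pair(0, a)), pair(a, 0)), pair(pair(a, a), pair(pair(a, a), m(s(0), s(0), pair(a, 0)))))  →  pair(pair(s(pair(0, a)), pair(a, 0)), pair(pair(a, a), pair(pair(a, a), 0)))   [R3 at 2.2.2]

Reduce t₂ = pair(f(m(0, a, pair(pair(a, 0), pair(a, a))), pair(s(pair(f(a, pair(a, 0)), a)), pair(a, 0))), pair(pair(a, m(s(a), pair(0, 0), pair(s(0), 0))), m(0, s(pair(0, 0)), pair(0, pair(a, a))))):
1. pair(f(m(0, a, pair(pair(a, 0), pair(a, a))), pair(s(pair(f(a, pair(a, 0)), a)), pair(a, 0))), pair(pair(a, m(s(a), pair(0, 0), pair(s(0), 0))), m(0, s(pair(0, 0)), pair(0, pair(a, a)))))  →  pair(f(pair(pair(a, a), pair(a, 0)), pair(s(pair(f(a, pair(a, 0)), a)), pair(a, 0))), pair(pair(a, m(s(a), pair(0, 0), pair(s(0), 0))), m(0, s(pair(0, 0)), pair(0, pair(a, a)))))   [R4 at 1.1]
2. pair(f(pair(pair(a, a), pair(a, 0)), pair(s(pair(f(a, pair(a, 0)), a)), pair(a, 0))), pair(pair(a, m(s(a), pair(0, 0), pair(s(0), 0))), m(0, s(pair(0, 0)), pair(0, pair(a, a)))))  →  pair(pair(s(pair(f(a, pair(a, 0)), a)), pair(a, 0)), pair(pair(a, m(s(a), pair(0, 0), pair(s(0), 0))), m(0, s(pair(0, 0)), pair(0, pair(a, a)))))   [R7 at 1]
3. pair(pair(s(pair(f(a, pair(a, 0)), a)), pair(a, 0)), pair(pair(a, m(s(a), pair(0, 0), pair(s(0), 0))), m(0, s(pair(0, 0)), pair(0, pair(a, a)))))  →  pair(pair(s(pair(0, a)), pair(a, 0)), pair(pair(a, m(s(a), pair(0, 0), pair(s(0), 0))), m(0, s(pair(0, 0)), pair(0, pair(a, a)))))   [R5 at 1.1.1.1]
4. pair(pair(s(pair(0, a)), pair(a, 0)), pair(pair(a, m(s(a), pair(0, 0), pair(s(0), 0))), m(0, s(pair(0, 0)), pair(0, pair(a, a)))))  →  pair(pair(s(pair(0, a)), pair(a, 0)), pair(pair(a, a), m(0, s(pair(0, 0)), pair(0, pair(a, a)))))   [R3 at 2.1.2]
5. pair(pair(s(pair(0, a)), pair(a, 0)), pair(pair(a, a), m(0, s(pair(0, 0)), pair(0, pair(a, a)))))  →  pair(pair(s(pair(0, a)), pair(a, 0)), pair(pair(a, a), pair(pair(a, a), 0)))   [R4 at 2.2]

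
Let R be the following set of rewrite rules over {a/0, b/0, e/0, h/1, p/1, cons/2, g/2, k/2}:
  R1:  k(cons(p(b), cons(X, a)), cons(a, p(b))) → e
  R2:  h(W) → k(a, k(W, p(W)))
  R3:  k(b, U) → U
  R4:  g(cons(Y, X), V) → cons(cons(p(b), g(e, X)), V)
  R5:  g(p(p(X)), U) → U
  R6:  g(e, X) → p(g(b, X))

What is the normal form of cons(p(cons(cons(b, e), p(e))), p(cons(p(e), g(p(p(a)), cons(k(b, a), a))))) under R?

1. cons(p(cons(cons(b, e), p(e))), p(cons(p(e), g(p(p(a)), cons(k(b, a), a)))))  →  cons(p(cons(cons(b, e), p(e))), p(cons(p(e), cons(k(b, a), a))))   [R5 at 2.1.2]
2. cons(p(cons(cons(b, e), p(e))), p(cons(p(e), cons(k(b, a), a))))  →  cons(p(cons(cons(b, e), p(e))), p(cons(p(e), cons(a, a))))   [R3 at 2.1.2.1]

cons(p(cons(cons(b, e), p(e))), p(cons(p(e), cons(a, a))))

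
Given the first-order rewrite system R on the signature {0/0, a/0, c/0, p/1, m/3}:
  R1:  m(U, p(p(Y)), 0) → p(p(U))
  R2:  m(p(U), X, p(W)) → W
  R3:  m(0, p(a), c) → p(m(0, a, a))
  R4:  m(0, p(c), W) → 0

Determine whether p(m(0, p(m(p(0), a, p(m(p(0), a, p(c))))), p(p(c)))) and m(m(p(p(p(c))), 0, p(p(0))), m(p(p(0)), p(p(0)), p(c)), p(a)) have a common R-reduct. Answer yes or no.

Reduce t₁ = p(m(0, p(m(p(0), a, p(m(p(0), a, p(c))))), p(p(c)))):
1. p(m(0, p(m(p(0), a, p(m(p(0), a, p(c))))), p(p(c))))  →  p(m(0, p(m(p(0), a, p(c))), p(p(c))))   [R2 at 1.2.1]
2. p(m(0, p(m(p(0), a, p(c))), p(p(c))))  →  p(m(0, p(c), p(p(c))))   [R2 at 1.2.1]
3. p(m(0, p(c), p(p(c))))  →  p(0)   [R4 at 1]

Reduce t₂ = m(m(p(p(p(c))), 0, p(p(0))), m(p(p(0)), p(p(0)), p(c)), p(a)):
1. m(m(p(p(p(c))), 0, p(p(0))), m(p(p(0)), p(p(0)), p(c)), p(a))  →  m(p(0), m(p(p(0)), p(p(0)), p(c)), p(a))   [R2 at 1]
2. m(p(0), m(p(p(0)), p(p(0)), p(c)), p(a))  →  a   [R2 at ε]

no — NF(t₁) = p(0), NF(t₂) = a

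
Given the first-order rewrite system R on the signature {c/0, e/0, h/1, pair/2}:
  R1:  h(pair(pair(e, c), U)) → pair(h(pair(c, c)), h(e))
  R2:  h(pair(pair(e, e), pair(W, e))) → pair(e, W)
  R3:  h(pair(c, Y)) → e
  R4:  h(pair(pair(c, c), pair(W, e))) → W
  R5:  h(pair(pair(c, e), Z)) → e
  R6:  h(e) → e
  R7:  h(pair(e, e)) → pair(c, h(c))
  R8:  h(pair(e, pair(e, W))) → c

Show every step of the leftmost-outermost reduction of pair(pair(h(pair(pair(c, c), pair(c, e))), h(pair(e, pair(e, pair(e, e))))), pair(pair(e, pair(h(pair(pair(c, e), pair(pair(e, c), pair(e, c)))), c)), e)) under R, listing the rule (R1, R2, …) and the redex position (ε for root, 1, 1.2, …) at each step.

1. pair(pair(h(pair(pair(c, c), pair(c, e))), h(pair(e, pair(e, pair(e, e))))), pair(pair(e, pair(h(pair(pair(c, e), pair(pair(e, c), pair(e, c)))), c)), e))  →  pair(pair(c, h(pair(e, pair(e, pair(e, e))))), pair(pair(e, pair(h(pair(pair(c, e), pair(pair(e, c), pair(e, c)))), c)), e))   [R4 at 1.1]
2. pair(pair(c, h(pair(e, pair(e, pair(e, e))))), pair(pair(e, pair(h(pair(pair(c, e), pair(pair(e, c), pair(e, c)))), c)), e))  →  pair(pair(c, c), pair(pair(e, pair(h(pair(pair(c, e), pair(pair(e, c), pair(e, c)))), c)), e))   [R8 at 1.2]
3. pair(pair(c, c), pair(pair(e, pair(h(pair(pair(c, e), pair(pair(e, c), pair(e, c)))), c)), e))  →  pair(pair(c, c), pair(pair(e, pair(e, c)), e))   [R5 at 2.1.2.1]

pair(pair(c, c), pair(pair(e, pair(e, c)), e))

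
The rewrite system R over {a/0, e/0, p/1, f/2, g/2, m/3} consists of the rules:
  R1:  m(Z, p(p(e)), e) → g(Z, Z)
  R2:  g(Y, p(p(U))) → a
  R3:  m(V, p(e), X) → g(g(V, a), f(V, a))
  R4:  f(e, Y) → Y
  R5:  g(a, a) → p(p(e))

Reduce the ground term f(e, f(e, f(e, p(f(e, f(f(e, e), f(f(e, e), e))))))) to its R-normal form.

p(e)

1. f(e, f(e, f(e, p(f(e, f(f(e, e), f(f(e, e), e)))))))  →  f(e, f(e, p(f(e, f(f(e, e), f(f(e, e), e))))))   [R4 at ε]
2. f(e, f(e, p(f(e, f(f(e, e), f(f(e, e), e))))))  →  f(e, p(f(e, f(f(e, e), f(f(e, e), e)))))   [R4 at ε]
3. f(e, p(f(e, f(f(e, e), f(f(e, e), e)))))  →  p(f(e, f(f(e, e), f(f(e, e), e))))   [R4 at ε]
4. p(f(e, f(f(e, e), f(f(e, e), e))))  →  p(f(f(e, e), f(f(e, e), e)))   [R4 at 1]
5. p(f(f(e, e), f(f(e, e), e)))  →  p(f(e, f(f(e, e), e)))   [R4 at 1.1]
6. p(f(e, f(f(e, e), e)))  →  p(f(f(e, e), e))   [R4 at 1]
7. p(f(f(e, e), e))  →  p(f(e, e))   [R4 at 1.1]
8. p(f(e, e))  →  p(e)   [R4 at 1]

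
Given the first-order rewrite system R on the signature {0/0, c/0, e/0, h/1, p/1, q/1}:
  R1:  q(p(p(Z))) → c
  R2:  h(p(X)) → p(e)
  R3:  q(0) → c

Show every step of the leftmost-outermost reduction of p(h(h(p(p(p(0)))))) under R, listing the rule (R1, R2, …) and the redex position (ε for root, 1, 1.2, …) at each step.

1. p(h(h(p(p(p(0))))))  →  p(h(p(e)))   [R2 at 1.1]
2. p(h(p(e)))  →  p(p(e))   [R2 at 1]

p(p(e))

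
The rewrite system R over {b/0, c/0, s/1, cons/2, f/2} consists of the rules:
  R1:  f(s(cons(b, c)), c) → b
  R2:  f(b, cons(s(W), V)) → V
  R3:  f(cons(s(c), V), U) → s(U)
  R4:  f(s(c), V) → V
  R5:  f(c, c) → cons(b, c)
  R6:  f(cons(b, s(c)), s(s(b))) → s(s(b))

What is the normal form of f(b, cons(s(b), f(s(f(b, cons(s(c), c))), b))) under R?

b

1. f(b, cons(s(b), f(s(f(b, cons(s(c), c))), b)))  →  f(s(f(b, cons(s(c), c))), b)   [R2 at ε]
2. f(s(f(b, cons(s(c), c))), b)  →  f(s(c), b)   [R2 at 1.1]
3. f(s(c), b)  →  b   [R4 at ε]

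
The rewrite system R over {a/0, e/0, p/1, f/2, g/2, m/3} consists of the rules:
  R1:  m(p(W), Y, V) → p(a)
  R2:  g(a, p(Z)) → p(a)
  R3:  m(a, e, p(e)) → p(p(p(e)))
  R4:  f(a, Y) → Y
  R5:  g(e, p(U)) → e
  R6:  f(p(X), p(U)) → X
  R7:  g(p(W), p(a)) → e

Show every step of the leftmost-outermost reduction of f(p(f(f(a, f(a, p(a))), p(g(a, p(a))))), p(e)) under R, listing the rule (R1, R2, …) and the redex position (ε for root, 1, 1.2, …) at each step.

a

1. f(p(f(f(a, f(a, p(a))), p(g(a, p(a))))), p(e))  →  f(f(a, f(a, p(a))), p(g(a, p(a))))   [R6 at ε]
2. f(f(a, f(a, p(a))), p(g(a, p(a))))  →  f(f(a, p(a)), p(g(a, p(a))))   [R4 at 1]
3. f(f(a, p(a)), p(g(a, p(a))))  →  f(p(a), p(g(a, p(a))))   [R4 at 1]
4. f(p(a), p(g(a, p(a))))  →  a   [R6 at ε]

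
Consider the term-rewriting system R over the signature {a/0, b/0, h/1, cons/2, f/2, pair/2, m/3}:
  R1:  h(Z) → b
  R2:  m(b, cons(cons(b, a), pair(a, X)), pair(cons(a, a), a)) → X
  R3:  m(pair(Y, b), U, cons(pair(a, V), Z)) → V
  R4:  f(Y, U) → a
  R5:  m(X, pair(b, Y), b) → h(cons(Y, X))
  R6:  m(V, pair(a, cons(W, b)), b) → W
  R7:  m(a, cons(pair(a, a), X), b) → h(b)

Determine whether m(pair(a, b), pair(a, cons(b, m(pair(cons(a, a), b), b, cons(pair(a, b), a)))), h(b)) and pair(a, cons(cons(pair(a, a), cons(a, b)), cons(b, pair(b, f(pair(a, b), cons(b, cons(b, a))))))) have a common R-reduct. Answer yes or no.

no — NF(t₁) = b, NF(t₂) = pair(a, cons(cons(pair(a, a), cons(a, b)), cons(b, pair(b, a))))

Reduce t₁ = m(pair(a, b), pair(a, cons(b, m(pair(cons(a, a), b), b, cons(pair(a, b), a)))), h(b)):
1. m(pair(a, b), pair(a, cons(b, m(pair(cons(a, a), b), b, cons(pair(a, b), a)))), h(b))  →  m(pair(a, b), pair(a, cons(b, b)), h(b))   [R3 at 2.2.2]
2. m(pair(a, b), pair(a, cons(b, b)), h(b))  →  m(pair(a, b), pair(a, cons(b, b)), b)   [R1 at 3]
3. m(pair(a, b), pair(a, cons(b, b)), b)  →  b   [R6 at ε]

Reduce t₂ = pair(a, cons(cons(pair(a, a), cons(a, b)), cons(b, pair(b, f(pair(a, b), cons(b, cons(b, a))))))):
1. pair(a, cons(cons(pair(a, a), cons(a, b)), cons(b, pair(b, f(pair(a, b), cons(b, cons(b, a)))))))  →  pair(a, cons(cons(pair(a, a), cons(a, b)), cons(b, pair(b, a))))   [R4 at 2.2.2.2]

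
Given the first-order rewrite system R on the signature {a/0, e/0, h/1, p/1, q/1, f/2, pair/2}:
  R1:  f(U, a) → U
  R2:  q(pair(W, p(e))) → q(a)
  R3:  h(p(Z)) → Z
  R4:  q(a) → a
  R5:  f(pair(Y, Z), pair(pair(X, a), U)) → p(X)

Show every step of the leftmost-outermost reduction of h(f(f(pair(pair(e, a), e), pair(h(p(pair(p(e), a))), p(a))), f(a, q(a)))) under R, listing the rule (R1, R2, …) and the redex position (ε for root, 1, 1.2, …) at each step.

p(e)

1. h(f(f(pair(pair(e, a), e), pair(h(p(pair(p(e), a))), p(a))), f(a, q(a))))  →  h(f(f(pair(pair(e, a), e), pair(pair(p(e), a), p(a))), f(a, q(a))))   [R3 at 1.1.2.1]
2. h(f(f(pair(pair(e, a), e), pair(pair(p(e), a), p(a))), f(a, q(a))))  →  h(f(p(p(e)), f(a, q(a))))   [R5 at 1.1]
3. h(f(p(p(e)), f(a, q(a))))  →  h(f(p(p(e)), f(a, a)))   [R4 at 1.2.2]
4. h(f(p(p(e)), f(a, a)))  →  h(f(p(p(e)), a))   [R1 at 1.2]
5. h(f(p(p(e)), a))  →  h(p(p(e)))   [R1 at 1]
6. h(p(p(e)))  →  p(e)   [R3 at ε]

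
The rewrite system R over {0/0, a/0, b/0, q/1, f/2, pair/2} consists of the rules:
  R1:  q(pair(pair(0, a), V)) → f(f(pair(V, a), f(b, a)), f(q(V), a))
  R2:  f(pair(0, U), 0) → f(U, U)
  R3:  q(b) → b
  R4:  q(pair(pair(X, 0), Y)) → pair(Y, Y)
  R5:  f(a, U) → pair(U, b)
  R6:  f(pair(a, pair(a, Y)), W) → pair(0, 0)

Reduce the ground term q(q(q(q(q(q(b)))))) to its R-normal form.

1. q(q(q(q(q(q(b))))))  →  q(q(q(q(q(b)))))   [R3 at 1.1.1.1.1]
2. q(q(q(q(q(b)))))  →  q(q(q(q(b))))   [R3 at 1.1.1.1]
3. q(q(q(q(b))))  →  q(q(q(b)))   [R3 at 1.1.1]
4. q(q(q(b)))  →  q(q(b))   [R3 at 1.1]
5. q(q(b))  →  q(b)   [R3 at 1]
6. q(b)  →  b   [R3 at ε]

b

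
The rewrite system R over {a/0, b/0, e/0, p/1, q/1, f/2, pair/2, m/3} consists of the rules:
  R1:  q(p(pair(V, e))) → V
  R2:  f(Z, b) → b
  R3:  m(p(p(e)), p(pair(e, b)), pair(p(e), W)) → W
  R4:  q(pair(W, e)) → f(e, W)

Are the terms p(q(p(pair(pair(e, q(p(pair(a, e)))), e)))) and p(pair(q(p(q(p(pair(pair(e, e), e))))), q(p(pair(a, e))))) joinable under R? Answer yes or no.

yes — NF(t₁) = p(pair(e, a)), NF(t₂) = p(pair(e, a))

Reduce t₁ = p(q(p(pair(pair(e, q(p(pair(a, e)))), e)))):
1. p(q(p(pair(pair(e, q(p(pair(a, e)))), e))))  →  p(pair(e, q(p(pair(a, e)))))   [R1 at 1]
2. p(pair(e, q(p(pair(a, e)))))  →  p(pair(e, a))   [R1 at 1.2]

Reduce t₂ = p(pair(q(p(q(p(pair(pair(e, e), e))))), q(p(pair(a, e))))):
1. p(pair(q(p(q(p(pair(pair(e, e), e))))), q(p(pair(a, e)))))  →  p(pair(q(p(pair(e, e))), q(p(pair(a, e)))))   [R1 at 1.1.1.1]
2. p(pair(q(p(pair(e, e))), q(p(pair(a, e)))))  →  p(pair(e, q(p(pair(a, e)))))   [R1 at 1.1]
3. p(pair(e, q(p(pair(a, e)))))  →  p(pair(e, a))   [R1 at 1.2]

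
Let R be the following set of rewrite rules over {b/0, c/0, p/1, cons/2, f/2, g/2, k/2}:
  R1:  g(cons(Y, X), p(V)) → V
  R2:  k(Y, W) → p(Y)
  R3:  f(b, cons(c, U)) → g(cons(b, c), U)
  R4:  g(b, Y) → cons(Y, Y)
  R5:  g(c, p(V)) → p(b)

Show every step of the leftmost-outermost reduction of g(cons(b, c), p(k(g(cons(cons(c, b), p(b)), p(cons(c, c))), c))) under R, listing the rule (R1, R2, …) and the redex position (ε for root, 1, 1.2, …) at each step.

p(cons(c, c))

1. g(cons(b, c), p(k(g(cons(cons(c, b), p(b)), p(cons(c, c))), c)))  →  k(g(cons(cons(c, b), p(b)), p(cons(c, c))), c)   [R1 at ε]
2. k(g(cons(cons(c, b), p(b)), p(cons(c, c))), c)  →  p(g(cons(cons(c, b), p(b)), p(cons(c, c))))   [R2 at ε]
3. p(g(cons(cons(c, b), p(b)), p(cons(c, c))))  →  p(cons(c, c))   [R1 at 1]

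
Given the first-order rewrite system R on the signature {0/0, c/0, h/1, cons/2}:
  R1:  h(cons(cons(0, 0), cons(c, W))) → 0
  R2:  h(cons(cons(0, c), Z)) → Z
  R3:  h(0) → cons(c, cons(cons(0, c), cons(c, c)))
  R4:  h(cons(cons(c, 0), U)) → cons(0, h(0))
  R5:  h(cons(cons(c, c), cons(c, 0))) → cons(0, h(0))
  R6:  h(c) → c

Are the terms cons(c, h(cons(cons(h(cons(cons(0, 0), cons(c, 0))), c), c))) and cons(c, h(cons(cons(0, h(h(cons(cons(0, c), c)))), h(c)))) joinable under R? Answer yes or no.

yes — NF(t₁) = cons(c, c), NF(t₂) = cons(c, c)

Reduce t₁ = cons(c, h(cons(cons(h(cons(cons(0, 0), cons(c, 0))), c), c))):
1. cons(c, h(cons(cons(h(cons(cons(0, 0), cons(c, 0))), c), c)))  →  cons(c, h(cons(cons(0, c), c)))   [R1 at 2.1.1.1]
2. cons(c, h(cons(cons(0, c), c)))  →  cons(c, c)   [R2 at 2]

Reduce t₂ = cons(c, h(cons(cons(0, h(h(cons(cons(0, c), c)))), h(c)))):
1. cons(c, h(cons(cons(0, h(h(cons(cons(0, c), c)))), h(c))))  →  cons(c, h(cons(cons(0, h(c)), h(c))))   [R2 at 2.1.1.2.1]
2. cons(c, h(cons(cons(0, h(c)), h(c))))  →  cons(c, h(cons(cons(0, c), h(c))))   [R6 at 2.1.1.2]
3. cons(c, h(cons(cons(0, c), h(c))))  →  cons(c, h(c))   [R2 at 2]
4. cons(c, h(c))  →  cons(c, c)   [R6 at 2]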